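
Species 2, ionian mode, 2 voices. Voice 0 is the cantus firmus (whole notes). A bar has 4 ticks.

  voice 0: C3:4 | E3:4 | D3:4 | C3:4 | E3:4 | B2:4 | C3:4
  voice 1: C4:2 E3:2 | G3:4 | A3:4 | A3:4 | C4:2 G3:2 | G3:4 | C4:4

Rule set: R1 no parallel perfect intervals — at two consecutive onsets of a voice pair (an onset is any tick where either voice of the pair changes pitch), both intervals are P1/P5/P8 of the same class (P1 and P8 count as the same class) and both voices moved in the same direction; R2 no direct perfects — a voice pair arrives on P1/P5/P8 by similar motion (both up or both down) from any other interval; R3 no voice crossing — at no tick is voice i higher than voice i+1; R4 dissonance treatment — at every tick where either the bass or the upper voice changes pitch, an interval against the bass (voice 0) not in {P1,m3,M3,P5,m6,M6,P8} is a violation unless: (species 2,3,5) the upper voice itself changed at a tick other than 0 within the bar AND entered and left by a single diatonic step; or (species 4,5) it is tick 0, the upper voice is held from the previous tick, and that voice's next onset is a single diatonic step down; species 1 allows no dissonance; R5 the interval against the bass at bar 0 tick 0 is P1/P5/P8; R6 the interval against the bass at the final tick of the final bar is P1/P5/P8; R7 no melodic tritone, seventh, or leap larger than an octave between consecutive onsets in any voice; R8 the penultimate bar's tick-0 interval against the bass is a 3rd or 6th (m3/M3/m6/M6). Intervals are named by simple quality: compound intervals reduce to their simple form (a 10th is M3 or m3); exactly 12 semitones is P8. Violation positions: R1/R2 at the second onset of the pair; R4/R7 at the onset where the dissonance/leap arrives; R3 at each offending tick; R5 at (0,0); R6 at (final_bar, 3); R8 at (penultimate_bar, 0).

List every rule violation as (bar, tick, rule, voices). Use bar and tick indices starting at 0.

(6, 0, R2, (0, 1))

bar 0: v0=C3 v1=C4 downbeat P8
bar 1: v0=E3 v1=G3 downbeat m3
bar 2: v0=D3 v1=A3 downbeat P5
bar 3: v0=C3 v1=A3 downbeat M6
bar 4: v0=E3 v1=C4 downbeat m6
bar 5: v0=B2 v1=G3 downbeat m6
bar 6: v0=C3 v1=C4 downbeat P8
  -> R2 @ bar 6 tick 0 v(0, 1): B2/G3 m6 -> C3/C4 P8 similar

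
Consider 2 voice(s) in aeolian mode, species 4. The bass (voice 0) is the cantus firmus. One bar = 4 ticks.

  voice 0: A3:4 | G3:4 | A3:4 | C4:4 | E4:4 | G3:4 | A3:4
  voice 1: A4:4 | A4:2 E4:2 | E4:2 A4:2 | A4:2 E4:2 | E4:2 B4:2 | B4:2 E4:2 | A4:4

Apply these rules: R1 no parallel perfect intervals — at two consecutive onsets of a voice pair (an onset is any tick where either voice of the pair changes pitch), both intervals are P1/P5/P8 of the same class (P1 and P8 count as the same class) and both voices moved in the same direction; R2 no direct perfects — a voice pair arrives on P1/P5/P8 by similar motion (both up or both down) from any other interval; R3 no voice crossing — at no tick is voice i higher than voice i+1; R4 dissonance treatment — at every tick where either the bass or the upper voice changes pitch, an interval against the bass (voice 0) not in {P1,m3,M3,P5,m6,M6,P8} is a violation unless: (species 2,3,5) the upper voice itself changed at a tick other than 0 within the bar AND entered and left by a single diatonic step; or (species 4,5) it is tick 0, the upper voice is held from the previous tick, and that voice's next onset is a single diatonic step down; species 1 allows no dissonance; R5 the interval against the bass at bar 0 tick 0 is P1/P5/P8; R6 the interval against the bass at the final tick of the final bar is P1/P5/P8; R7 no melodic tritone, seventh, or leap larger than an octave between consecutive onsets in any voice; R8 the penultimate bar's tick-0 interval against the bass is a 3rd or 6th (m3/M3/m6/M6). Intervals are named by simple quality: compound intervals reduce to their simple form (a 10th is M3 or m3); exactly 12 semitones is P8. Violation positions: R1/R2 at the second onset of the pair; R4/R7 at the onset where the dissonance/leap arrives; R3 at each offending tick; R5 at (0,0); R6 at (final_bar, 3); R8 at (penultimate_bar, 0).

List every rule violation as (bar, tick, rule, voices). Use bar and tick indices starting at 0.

bar 0: v0=A3 v1=A4 downbeat P8
bar 1: v0=G3 v1=A4 downbeat M2
bar 2: v0=A3 v1=E4 downbeat P5
bar 3: v0=C4 v1=A4 downbeat M6
bar 4: v0=E4 v1=E4 downbeat P1
bar 5: v0=G3 v1=B4 downbeat M3
bar 6: v0=A3 v1=A4 downbeat P8
  -> R4 @ bar 1 tick 0 v(0, 1): G3/A4 M2 untreated
  -> R2 @ bar 6 tick 0 v(0, 1): G3/E4 M6 -> A3/A4 P8 similar

(1, 0, R4, (0, 1))
(6, 0, R2, (0, 1))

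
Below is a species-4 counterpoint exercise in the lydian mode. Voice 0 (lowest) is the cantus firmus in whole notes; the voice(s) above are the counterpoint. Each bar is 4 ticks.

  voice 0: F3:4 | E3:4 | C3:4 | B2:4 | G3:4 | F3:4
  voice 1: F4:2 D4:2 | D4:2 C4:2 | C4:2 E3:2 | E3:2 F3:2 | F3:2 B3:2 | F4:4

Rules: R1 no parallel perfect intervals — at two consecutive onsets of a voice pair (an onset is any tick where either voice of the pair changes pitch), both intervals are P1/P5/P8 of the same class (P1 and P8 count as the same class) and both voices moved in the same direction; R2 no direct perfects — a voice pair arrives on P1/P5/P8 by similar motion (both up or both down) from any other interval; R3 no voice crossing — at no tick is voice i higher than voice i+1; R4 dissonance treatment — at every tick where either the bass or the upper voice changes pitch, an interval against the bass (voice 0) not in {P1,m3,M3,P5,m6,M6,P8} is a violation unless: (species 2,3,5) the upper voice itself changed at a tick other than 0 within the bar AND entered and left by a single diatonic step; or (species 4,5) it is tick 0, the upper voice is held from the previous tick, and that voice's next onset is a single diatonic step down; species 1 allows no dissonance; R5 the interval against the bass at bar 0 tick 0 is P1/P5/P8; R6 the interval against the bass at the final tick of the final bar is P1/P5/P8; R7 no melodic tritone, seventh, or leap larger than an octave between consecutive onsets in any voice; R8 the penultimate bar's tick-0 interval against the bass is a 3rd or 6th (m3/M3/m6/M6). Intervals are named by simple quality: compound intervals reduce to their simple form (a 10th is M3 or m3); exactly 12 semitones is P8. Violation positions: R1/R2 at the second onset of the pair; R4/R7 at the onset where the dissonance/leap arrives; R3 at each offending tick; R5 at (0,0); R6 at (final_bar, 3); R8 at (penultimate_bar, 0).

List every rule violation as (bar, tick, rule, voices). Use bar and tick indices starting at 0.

(3, 0, R4, (0, 1))
(3, 2, R4, (0, 1))
(4, 0, R3, (0, 1))
(4, 0, R4, (0, 1))
(4, 0, R8, (0, 1))
(4, 1, R3, (0, 1))
(4, 2, R7, (1,))
(5, 0, R7, (1,))

bar 0: v0=F3 v1=F4 downbeat P8
bar 1: v0=E3 v1=D4 downbeat m7
bar 2: v0=C3 v1=C4 downbeat P8
bar 3: v0=B2 v1=E3 downbeat P4
bar 4: v0=G3 v1=F3 downbeat M2
bar 5: v0=F3 v1=F4 downbeat P8
  -> R4 @ bar 3 tick 0 v(0, 1): B2/E3 P4 untreated
  -> R4 @ bar 3 tick 2 v(0, 1): B2/F3 TT untreated
  -> R3 @ bar 4 tick 0 v(0, 1): G3 above F3
  -> R4 @ bar 4 tick 0 v(0, 1): G3/F3 M2 untreated
  -> R8 @ bar 4 tick 0 v(0, 1): penult M2 not 3rd/6th
  -> R3 @ bar 4 tick 1 v(0, 1): G3 above F3
  -> R7 @ bar 4 tick 2 v(1,): F3->B3 leap 6st
  -> R7 @ bar 5 tick 0 v(1,): B3->F4 leap 6st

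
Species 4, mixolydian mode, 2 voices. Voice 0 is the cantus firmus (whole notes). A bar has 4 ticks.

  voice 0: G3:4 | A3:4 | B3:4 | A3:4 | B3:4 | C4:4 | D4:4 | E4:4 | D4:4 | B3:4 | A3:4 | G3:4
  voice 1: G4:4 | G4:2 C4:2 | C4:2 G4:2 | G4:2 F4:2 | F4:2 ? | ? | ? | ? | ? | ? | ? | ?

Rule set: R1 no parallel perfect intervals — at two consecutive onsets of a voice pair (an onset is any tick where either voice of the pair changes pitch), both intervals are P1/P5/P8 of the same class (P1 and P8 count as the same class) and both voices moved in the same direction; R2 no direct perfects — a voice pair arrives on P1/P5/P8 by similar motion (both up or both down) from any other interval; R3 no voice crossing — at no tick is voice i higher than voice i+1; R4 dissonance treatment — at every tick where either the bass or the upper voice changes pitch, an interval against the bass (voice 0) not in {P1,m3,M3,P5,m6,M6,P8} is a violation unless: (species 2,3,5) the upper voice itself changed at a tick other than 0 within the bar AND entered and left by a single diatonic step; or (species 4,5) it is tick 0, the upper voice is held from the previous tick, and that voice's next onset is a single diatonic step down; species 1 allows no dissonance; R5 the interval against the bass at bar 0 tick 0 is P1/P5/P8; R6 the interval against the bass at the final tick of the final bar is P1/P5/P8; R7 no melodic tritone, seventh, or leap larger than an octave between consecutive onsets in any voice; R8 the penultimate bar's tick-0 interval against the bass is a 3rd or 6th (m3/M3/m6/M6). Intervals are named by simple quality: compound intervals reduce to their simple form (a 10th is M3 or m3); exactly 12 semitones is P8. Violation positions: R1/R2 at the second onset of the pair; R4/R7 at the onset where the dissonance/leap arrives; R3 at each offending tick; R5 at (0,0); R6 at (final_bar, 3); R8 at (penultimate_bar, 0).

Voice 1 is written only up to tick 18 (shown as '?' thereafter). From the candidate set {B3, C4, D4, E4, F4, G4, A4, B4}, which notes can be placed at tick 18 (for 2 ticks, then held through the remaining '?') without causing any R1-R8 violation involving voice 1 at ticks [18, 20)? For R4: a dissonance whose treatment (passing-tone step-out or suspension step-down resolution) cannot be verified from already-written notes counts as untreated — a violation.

B3: violates R7
C4: violates R4
D4: legal
E4: violates R4
F4: legal
G4: legal
A4: violates R4
B4: violates R7

{D4, F4, G4}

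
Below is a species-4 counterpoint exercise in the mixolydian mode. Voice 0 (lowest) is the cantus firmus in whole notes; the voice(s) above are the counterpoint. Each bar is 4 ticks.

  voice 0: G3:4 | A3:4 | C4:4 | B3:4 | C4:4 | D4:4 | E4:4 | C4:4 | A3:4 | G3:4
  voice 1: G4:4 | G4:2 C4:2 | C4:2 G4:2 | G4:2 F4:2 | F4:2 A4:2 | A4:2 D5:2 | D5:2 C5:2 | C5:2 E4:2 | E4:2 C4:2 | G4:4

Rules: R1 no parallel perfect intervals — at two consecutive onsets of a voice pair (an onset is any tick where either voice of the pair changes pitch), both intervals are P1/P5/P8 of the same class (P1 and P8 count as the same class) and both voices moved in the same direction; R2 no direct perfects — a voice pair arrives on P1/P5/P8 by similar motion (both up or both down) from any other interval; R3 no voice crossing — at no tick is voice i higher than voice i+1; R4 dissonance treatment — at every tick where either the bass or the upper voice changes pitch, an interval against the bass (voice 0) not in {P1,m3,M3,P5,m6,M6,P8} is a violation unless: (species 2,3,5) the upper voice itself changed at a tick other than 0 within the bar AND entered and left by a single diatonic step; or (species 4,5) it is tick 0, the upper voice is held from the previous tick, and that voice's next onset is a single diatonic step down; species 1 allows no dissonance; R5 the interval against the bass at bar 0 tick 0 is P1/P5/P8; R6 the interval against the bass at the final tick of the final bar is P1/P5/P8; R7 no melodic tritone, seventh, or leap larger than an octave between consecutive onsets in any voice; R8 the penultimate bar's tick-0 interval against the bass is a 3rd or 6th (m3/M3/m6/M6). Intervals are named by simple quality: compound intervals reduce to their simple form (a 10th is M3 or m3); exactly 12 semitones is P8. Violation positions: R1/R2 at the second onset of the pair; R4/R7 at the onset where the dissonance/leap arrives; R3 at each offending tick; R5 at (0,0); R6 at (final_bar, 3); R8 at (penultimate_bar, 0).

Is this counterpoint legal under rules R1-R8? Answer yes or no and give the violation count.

bar 0: v0=G3 v1=G4 (P8)
bar 1: v0=A3 v1=G4 (m7)
bar 2: v0=C4 v1=C4 (P1)
bar 3: v0=B3 v1=G4 (m6)
bar 4: v0=C4 v1=F4 (P4)
bar 5: v0=D4 v1=A4 (P5)
bar 6: v0=E4 v1=D5 (m7)
bar 7: v0=C4 v1=C5 (P8)
bar 8: v0=A3 v1=E4 (P5)
bar 9: v0=G3 v1=G4 (P8)
  R4 @ bar1.0: A3/G4 m7 untreated
  R4 @ bar3.2: B3/F4 TT untreated
  R4 @ bar4.0: C4/F4 P4 untreated
  R8 @ bar8.0: penult P5 not 3rd/6th

No (4 violations)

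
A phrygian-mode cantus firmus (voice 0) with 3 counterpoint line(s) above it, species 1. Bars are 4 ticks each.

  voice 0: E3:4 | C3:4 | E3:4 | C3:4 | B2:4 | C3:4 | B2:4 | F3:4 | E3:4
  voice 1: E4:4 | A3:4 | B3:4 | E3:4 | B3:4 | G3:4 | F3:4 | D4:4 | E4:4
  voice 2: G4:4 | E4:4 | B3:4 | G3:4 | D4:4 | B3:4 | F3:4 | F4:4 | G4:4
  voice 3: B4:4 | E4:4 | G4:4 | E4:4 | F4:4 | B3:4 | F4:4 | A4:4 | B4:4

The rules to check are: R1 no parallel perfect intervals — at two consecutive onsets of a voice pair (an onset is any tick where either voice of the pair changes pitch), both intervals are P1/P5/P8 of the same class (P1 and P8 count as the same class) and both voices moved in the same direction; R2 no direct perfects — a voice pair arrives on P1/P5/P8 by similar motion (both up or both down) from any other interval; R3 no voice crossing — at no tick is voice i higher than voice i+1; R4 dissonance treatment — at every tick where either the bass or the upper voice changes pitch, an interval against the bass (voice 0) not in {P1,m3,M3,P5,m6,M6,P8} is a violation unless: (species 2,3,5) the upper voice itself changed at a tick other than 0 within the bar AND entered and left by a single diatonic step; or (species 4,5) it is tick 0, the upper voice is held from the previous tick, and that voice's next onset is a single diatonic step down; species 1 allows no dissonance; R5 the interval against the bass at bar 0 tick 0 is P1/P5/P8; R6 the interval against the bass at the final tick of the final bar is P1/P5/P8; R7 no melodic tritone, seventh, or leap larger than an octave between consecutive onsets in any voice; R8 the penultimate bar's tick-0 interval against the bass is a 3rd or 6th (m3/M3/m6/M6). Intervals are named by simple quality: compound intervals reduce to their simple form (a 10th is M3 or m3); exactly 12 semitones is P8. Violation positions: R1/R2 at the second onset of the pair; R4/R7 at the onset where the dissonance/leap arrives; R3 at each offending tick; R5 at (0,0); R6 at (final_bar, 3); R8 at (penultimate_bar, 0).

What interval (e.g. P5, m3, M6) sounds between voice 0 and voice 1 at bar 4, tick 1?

P8

voice 0=B2 voice 1=B3 -> P8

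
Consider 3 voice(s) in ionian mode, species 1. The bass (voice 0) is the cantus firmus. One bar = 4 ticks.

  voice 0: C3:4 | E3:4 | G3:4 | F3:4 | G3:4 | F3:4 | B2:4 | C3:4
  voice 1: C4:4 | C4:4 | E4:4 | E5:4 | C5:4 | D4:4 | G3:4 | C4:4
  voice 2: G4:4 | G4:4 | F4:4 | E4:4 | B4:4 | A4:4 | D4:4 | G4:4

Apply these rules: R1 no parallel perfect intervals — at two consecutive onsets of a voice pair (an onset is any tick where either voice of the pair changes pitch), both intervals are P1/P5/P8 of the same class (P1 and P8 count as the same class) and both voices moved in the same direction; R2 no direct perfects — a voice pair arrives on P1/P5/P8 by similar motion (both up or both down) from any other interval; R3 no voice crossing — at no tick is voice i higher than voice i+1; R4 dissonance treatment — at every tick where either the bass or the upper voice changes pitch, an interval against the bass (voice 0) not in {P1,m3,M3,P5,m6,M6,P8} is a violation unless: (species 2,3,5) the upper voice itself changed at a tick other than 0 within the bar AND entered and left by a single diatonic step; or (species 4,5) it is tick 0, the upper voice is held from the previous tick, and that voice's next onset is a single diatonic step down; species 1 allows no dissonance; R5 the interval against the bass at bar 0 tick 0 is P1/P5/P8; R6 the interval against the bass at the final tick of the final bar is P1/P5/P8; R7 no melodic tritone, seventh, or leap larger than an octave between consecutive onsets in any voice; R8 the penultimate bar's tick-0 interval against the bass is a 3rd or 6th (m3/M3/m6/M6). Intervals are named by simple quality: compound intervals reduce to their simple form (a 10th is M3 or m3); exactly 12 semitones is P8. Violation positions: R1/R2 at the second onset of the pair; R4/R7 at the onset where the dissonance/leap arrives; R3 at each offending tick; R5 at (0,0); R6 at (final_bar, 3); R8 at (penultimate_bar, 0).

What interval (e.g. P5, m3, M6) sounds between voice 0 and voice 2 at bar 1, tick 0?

voice 0=E3 voice 2=G4 -> m3

m3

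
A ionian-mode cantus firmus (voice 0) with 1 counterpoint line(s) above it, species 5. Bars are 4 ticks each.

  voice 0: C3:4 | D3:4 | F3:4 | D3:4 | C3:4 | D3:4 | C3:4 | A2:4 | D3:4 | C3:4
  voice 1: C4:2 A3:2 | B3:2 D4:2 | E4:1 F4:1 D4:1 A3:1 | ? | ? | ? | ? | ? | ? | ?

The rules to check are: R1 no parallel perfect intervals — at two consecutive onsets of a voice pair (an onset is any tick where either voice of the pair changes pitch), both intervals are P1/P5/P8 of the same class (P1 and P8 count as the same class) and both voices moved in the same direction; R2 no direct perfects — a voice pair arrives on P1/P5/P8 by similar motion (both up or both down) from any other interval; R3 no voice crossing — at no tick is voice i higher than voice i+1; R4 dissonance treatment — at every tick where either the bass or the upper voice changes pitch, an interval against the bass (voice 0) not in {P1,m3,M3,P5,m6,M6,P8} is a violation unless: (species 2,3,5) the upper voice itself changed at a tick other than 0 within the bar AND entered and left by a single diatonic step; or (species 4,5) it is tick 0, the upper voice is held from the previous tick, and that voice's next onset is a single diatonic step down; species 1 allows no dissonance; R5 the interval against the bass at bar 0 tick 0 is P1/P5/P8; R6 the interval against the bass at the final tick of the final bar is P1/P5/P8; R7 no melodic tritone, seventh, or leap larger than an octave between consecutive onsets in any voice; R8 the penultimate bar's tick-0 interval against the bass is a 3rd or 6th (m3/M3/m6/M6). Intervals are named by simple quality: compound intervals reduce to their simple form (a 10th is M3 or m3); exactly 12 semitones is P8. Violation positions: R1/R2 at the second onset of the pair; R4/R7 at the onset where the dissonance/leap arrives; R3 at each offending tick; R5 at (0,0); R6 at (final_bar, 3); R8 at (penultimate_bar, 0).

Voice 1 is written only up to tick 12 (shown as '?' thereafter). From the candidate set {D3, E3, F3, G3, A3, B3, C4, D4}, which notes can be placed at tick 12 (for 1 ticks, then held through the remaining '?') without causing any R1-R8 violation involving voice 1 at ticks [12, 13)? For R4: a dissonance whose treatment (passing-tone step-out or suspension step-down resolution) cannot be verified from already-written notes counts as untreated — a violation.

D3: violates R2
E3: violates R4
F3: legal
G3: violates R4
A3: legal
B3: legal
C4: violates R4
D4: legal

{A3, B3, D4, F3}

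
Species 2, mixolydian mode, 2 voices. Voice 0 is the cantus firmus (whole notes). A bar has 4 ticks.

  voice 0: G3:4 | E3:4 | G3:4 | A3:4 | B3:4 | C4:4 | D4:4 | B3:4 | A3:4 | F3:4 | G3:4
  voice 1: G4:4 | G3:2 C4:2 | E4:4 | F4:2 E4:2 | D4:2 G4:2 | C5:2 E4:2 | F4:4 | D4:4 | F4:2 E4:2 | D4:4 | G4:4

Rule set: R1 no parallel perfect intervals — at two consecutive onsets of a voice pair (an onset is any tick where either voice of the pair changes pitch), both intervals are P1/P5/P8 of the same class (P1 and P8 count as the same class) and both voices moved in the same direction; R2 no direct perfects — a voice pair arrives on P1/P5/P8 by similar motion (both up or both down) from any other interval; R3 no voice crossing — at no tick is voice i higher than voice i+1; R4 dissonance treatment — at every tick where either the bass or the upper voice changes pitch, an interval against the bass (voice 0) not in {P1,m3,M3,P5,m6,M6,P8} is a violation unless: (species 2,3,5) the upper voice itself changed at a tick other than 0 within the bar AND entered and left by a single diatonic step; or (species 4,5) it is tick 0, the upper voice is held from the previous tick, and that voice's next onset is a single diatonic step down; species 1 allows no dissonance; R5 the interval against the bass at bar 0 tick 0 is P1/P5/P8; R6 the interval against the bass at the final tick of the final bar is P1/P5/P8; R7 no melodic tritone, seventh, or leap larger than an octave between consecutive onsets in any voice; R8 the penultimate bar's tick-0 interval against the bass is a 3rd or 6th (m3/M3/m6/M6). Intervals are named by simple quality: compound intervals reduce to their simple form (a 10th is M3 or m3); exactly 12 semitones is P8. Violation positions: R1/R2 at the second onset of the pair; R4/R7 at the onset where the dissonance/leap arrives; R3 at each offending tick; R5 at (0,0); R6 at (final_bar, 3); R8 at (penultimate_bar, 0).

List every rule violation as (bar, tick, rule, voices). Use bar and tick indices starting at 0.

(5, 0, R2, (0, 1))
(10, 0, R2, (0, 1))

bar 0: v0=G3 v1=G4 downbeat P8
bar 1: v0=E3 v1=G3 downbeat m3
bar 2: v0=G3 v1=E4 downbeat M6
bar 3: v0=A3 v1=F4 downbeat m6
bar 4: v0=B3 v1=D4 downbeat m3
bar 5: v0=C4 v1=C5 downbeat P8
bar 6: v0=D4 v1=F4 downbeat m3
bar 7: v0=B3 v1=D4 downbeat m3
bar 8: v0=A3 v1=F4 downbeat m6
bar 9: v0=F3 v1=D4 downbeat M6
bar 10: v0=G3 v1=G4 downbeat P8
  -> R2 @ bar 5 tick 0 v(0, 1): B3/G4 m6 -> C4/C5 P8 similar
  -> R2 @ bar 10 tick 0 v(0, 1): F3/D4 M6 -> G3/G4 P8 similar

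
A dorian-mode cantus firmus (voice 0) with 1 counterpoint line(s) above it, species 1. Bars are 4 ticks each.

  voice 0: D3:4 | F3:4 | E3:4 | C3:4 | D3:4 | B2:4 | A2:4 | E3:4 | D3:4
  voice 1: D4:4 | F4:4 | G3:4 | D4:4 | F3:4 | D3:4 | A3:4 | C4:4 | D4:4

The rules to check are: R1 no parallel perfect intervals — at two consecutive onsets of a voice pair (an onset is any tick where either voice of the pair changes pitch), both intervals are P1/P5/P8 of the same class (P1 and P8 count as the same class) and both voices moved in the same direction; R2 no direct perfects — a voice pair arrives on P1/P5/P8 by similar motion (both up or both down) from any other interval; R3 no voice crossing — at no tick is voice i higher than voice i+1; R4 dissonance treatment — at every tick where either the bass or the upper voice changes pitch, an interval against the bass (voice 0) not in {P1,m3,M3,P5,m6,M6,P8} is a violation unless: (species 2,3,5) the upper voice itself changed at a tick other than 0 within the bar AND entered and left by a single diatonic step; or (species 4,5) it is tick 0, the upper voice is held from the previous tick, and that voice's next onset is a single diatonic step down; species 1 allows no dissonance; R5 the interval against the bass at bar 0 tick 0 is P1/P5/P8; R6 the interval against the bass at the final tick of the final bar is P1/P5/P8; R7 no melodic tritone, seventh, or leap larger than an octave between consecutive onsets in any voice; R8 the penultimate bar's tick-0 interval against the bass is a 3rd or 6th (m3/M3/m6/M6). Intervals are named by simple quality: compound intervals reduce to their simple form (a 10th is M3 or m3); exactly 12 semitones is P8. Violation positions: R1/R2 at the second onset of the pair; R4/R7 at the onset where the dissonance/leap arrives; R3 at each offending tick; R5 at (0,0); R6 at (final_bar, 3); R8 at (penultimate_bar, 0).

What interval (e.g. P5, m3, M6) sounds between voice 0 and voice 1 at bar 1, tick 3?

voice 0=F3 voice 1=F4 -> P8

P8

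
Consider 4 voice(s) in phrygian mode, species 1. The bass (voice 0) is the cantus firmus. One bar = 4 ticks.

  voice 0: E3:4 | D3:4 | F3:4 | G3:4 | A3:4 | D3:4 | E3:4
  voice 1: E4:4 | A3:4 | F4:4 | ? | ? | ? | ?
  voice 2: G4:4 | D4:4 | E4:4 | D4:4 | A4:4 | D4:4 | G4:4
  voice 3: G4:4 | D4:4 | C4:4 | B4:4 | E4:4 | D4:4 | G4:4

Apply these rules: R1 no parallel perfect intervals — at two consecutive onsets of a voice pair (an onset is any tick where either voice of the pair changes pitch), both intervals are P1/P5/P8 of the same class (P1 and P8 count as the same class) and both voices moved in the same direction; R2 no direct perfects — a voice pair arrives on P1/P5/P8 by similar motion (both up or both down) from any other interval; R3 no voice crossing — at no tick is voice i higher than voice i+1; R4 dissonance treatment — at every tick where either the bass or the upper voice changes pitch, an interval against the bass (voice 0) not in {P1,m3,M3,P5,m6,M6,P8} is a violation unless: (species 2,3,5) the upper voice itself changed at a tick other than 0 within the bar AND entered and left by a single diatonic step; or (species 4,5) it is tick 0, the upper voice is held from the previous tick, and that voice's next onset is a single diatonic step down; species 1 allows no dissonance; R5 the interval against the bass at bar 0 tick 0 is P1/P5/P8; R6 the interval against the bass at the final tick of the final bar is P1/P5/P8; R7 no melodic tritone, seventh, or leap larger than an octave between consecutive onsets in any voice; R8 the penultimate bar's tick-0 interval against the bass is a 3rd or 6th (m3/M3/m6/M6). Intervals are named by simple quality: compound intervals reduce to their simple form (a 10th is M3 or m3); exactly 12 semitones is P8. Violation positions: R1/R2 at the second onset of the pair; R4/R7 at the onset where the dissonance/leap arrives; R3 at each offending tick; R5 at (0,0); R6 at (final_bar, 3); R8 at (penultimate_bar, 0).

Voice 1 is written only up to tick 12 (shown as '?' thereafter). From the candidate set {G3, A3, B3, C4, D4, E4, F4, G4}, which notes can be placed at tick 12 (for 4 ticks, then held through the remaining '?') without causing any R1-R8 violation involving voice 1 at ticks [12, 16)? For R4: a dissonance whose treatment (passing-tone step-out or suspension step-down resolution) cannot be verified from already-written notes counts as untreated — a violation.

{}

G3: violates R2,R7
A3: violates R4
B3: violates R7
C4: violates R4
D4: violates R2
E4: violates R3
F4: violates R3,R4
G4: violates R1,R3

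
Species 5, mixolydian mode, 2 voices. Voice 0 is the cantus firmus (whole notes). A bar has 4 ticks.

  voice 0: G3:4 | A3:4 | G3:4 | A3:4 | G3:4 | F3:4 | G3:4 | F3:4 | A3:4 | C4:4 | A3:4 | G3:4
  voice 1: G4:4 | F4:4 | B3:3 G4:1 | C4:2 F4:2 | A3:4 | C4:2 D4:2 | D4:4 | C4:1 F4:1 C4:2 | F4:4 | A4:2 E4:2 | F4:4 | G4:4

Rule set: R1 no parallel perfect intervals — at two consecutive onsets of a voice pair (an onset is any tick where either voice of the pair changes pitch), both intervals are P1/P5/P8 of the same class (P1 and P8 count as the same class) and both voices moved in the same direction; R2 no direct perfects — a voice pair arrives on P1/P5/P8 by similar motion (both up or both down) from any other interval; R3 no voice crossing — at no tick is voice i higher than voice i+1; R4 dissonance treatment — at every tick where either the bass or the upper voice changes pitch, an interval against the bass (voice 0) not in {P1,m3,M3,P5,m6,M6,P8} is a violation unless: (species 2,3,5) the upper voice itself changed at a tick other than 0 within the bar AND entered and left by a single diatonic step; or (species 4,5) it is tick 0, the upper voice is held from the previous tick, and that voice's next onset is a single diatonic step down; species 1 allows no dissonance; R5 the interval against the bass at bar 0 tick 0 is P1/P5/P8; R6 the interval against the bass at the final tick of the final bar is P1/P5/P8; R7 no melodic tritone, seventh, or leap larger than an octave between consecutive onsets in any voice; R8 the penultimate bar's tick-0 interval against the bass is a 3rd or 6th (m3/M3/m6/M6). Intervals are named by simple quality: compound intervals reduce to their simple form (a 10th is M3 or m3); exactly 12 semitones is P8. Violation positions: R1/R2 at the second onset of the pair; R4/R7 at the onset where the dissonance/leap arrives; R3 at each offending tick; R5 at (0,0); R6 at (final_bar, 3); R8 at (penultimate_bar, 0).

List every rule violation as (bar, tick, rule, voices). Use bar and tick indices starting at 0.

(2, 0, R7, (1,))
(4, 0, R4, (0, 1))
(7, 0, R1, (0, 1))

bar 0: v0=G3 v1=G4 downbeat P8
bar 1: v0=A3 v1=F4 downbeat m6
bar 2: v0=G3 v1=B3 downbeat M3
bar 3: v0=A3 v1=C4 downbeat m3
bar 4: v0=G3 v1=A3 downbeat M2
bar 5: v0=F3 v1=C4 downbeat P5
bar 6: v0=G3 v1=D4 downbeat P5
bar 7: v0=F3 v1=C4 downbeat P5
bar 8: v0=A3 v1=F4 downbeat m6
bar 9: v0=C4 v1=A4 downbeat M6
bar 10: v0=A3 v1=F4 downbeat m6
bar 11: v0=G3 v1=G4 downbeat P8
  -> R7 @ bar 2 tick 0 v(1,): F4->B3 leap 6st
  -> R4 @ bar 4 tick 0 v(0, 1): G3/A3 M2 untreated
  -> R1 @ bar 7 tick 0 v(0, 1): G3/D4 P5 -> F3/C4 P5 similar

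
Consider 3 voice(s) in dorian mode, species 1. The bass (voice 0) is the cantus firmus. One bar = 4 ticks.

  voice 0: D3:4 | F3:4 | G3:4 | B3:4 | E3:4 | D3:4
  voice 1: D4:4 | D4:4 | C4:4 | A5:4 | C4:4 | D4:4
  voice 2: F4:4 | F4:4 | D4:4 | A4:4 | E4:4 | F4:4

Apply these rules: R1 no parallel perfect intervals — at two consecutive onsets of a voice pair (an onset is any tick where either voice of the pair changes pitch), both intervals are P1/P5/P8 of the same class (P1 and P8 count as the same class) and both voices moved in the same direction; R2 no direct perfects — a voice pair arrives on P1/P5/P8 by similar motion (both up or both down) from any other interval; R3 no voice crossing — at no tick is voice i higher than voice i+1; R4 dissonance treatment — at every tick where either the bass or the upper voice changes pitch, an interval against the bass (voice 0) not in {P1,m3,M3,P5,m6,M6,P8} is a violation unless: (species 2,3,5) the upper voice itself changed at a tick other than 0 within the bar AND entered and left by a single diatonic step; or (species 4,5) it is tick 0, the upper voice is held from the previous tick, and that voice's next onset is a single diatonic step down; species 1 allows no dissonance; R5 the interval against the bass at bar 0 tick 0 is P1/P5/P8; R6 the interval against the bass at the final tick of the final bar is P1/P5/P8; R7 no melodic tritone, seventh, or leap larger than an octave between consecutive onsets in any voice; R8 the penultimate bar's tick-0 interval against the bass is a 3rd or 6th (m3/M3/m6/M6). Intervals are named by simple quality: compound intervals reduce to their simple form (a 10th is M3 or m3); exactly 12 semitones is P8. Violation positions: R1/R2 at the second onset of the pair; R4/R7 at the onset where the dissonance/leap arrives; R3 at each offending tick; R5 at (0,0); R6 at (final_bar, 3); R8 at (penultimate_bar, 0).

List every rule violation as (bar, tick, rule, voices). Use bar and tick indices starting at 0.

bar 0: v0=D3 v1=D4 v2=F4 downbeat m3
bar 1: v0=F3 v1=D4 v2=F4 downbeat P8
bar 2: v0=G3 v1=C4 v2=D4 downbeat P5
bar 3: v0=B3 v1=A5 v2=A4 downbeat m7
bar 4: v0=E3 v1=C4 v2=E4 downbeat P8
bar 5: v0=D3 v1=D4 v2=F4 downbeat m3
  -> R5 @ bar 0 tick 0 v(0, 2): opens on m3
  -> R4 @ bar 2 tick 0 v(0, 1): G3/C4 P4 untreated
  -> R2 @ bar 3 tick 0 v(1, 2): C4/D4 M2 -> A5/A4 P8 similar
  -> R3 @ bar 3 tick 0 v(1, 2): A5 above A4
  -> R4 @ bar 3 tick 0 v(0, 1): B3/A5 m7 untreated
  -> R4 @ bar 3 tick 0 v(0, 2): B3/A4 m7 untreated
  -> R7 @ bar 3 tick 0 v(1,): C4->A5 leap 21st
  -> R3 @ bar 3 tick 1 v(1, 2): A5 above A4
  -> R3 @ bar 3 tick 2 v(1, 2): A5 above A4
  -> R3 @ bar 3 tick 3 v(1, 2): A5 above A4
  -> R2 @ bar 4 tick 0 v(0, 2): B3/A4 m7 -> E3/E4 P8 similar
  -> R7 @ bar 4 tick 0 v(1,): A5->C4 leap 21st
  -> R8 @ bar 4 tick 0 v(0, 2): penult P8 not 3rd/6th
  -> R6 @ bar 5 tick 3 v(0, 2): closes on m3

(0, 0, R5, (0, 2))
(2, 0, R4, (0, 1))
(3, 0, R2, (1, 2))
(3, 0, R3, (1, 2))
(3, 0, R4, (0, 1))
(3, 0, R4, (0, 2))
(3, 0, R7, (1,))
(3, 1, R3, (1, 2))
(3, 2, R3, (1, 2))
(3, 3, R3, (1, 2))
(4, 0, R2, (0, 2))
(4, 0, R7, (1,))
(4, 0, R8, (0, 2))
(5, 3, R6, (0, 2))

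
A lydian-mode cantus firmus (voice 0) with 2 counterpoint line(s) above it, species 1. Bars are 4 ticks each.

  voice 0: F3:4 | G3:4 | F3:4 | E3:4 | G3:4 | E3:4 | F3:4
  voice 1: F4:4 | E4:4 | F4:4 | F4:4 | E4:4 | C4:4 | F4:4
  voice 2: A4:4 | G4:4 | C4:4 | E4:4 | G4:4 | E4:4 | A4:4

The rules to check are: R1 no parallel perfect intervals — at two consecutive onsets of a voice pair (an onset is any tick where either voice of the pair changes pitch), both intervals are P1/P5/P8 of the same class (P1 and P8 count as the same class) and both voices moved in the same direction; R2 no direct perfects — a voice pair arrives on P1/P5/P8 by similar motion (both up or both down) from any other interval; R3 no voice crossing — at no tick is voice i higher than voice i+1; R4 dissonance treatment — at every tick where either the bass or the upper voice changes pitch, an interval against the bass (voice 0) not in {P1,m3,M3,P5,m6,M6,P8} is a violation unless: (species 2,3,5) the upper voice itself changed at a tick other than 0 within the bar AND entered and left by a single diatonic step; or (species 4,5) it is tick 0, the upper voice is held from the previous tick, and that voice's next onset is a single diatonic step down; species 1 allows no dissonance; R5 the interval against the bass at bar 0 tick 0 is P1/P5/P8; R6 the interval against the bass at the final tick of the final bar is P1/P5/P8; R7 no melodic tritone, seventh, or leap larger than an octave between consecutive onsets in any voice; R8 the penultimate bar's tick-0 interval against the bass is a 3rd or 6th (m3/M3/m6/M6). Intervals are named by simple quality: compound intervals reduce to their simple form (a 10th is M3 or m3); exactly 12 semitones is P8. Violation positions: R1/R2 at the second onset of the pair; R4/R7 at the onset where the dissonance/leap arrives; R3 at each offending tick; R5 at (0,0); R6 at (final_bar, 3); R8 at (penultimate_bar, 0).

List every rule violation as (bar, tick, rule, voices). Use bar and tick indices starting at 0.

bar 0: v0=F3 v1=F4 v2=A4 downbeat M3
bar 1: v0=G3 v1=E4 v2=G4 downbeat P8
bar 2: v0=F3 v1=F4 v2=C4 downbeat P5
bar 3: v0=E3 v1=F4 v2=E4 downbeat P8
bar 4: v0=G3 v1=E4 v2=G4 downbeat P8
bar 5: v0=E3 v1=C4 v2=E4 downbeat P8
bar 6: v0=F3 v1=F4 v2=A4 downbeat M3
  -> R5 @ bar 0 tick 0 v(0, 2): opens on M3
  -> R2 @ bar 2 tick 0 v(0, 2): G3/G4 P8 -> F3/C4 P5 similar
  -> R3 @ bar 2 tick 0 v(1, 2): F4 above C4
  -> R3 @ bar 2 tick 1 v(1, 2): F4 above C4
  -> R3 @ bar 2 tick 2 v(1, 2): F4 above C4
  -> R3 @ bar 2 tick 3 v(1, 2): F4 above C4
  -> R3 @ bar 3 tick 0 v(1, 2): F4 above E4
  -> R4 @ bar 3 tick 0 v(0, 1): E3/F4 m2 untreated
  -> R3 @ bar 3 tick 1 v(1, 2): F4 above E4
  -> R3 @ bar 3 tick 2 v(1, 2): F4 above E4
  -> R3 @ bar 3 tick 3 v(1, 2): F4 above E4
  -> R1 @ bar 4 tick 0 v(0, 2): E3/E4 P8 -> G3/G4 P8 similar
  -> R1 @ bar 5 tick 0 v(0, 2): G3/G4 P8 -> E3/E4 P8 similar
  -> R8 @ bar 5 tick 0 v(0, 2): penult P8 not 3rd/6th
  -> R2 @ bar 6 tick 0 v(0, 1): E3/C4 m6 -> F3/F4 P8 similar
  -> R6 @ bar 6 tick 3 v(0, 2): closes on M3

(0, 0, R5, (0, 2))
(2, 0, R2, (0, 2))
(2, 0, R3, (1, 2))
(2, 1, R3, (1, 2))
(2, 2, R3, (1, 2))
(2, 3, R3, (1, 2))
(3, 0, R3, (1, 2))
(3, 0, R4, (0, 1))
(3, 1, R3, (1, 2))
(3, 2, R3, (1, 2))
(3, 3, R3, (1, 2))
(4, 0, R1, (0, 2))
(5, 0, R1, (0, 2))
(5, 0, R8, (0, 2))
(6, 0, R2, (0, 1))
(6, 3, R6, (0, 2))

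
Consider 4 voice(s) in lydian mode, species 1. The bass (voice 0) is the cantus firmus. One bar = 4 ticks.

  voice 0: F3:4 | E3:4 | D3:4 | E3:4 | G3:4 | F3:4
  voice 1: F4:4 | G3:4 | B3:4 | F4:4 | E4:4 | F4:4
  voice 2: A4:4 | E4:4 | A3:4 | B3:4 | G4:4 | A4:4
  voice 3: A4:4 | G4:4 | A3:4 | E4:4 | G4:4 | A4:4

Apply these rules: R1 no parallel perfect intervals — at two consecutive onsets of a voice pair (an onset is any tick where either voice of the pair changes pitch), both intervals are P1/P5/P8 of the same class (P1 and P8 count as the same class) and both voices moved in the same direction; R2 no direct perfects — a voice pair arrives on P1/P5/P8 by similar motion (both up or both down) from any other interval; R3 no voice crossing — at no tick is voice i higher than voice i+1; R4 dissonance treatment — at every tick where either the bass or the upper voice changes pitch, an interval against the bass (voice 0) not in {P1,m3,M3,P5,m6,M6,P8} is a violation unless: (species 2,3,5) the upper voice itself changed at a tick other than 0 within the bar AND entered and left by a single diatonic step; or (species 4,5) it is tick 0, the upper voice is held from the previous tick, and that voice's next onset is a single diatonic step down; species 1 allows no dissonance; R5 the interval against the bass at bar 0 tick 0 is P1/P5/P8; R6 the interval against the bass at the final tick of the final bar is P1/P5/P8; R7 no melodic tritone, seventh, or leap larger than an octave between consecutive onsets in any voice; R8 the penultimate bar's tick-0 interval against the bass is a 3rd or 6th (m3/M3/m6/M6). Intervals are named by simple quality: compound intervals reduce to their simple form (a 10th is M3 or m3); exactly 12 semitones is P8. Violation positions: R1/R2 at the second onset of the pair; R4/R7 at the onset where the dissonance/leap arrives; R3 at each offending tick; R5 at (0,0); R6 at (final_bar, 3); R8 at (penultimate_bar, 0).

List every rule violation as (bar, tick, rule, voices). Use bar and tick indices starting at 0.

bar 0: v0=F3 v1=F4 v2=A4 v3=A4 downbeat M3
bar 1: v0=E3 v1=G3 v2=E4 v3=G4 downbeat m3
bar 2: v0=D3 v1=B3 v2=A3 v3=A3 downbeat P5
bar 3: v0=E3 v1=F4 v2=B3 v3=E4 downbeat P8
bar 4: v0=G3 v1=E4 v2=G4 v3=G4 downbeat P8
bar 5: v0=F3 v1=F4 v2=A4 v3=A4 downbeat M3
  -> R5 @ bar 0 tick 0 v(0, 2): opens on M3
  -> R5 @ bar 0 tick 0 v(0, 3): opens on M3
  -> R2 @ bar 1 tick 0 v(0, 2): F3/A4 M3 -> E3/E4 P8 similar
  -> R2 @ bar 1 tick 0 v(1, 3): F4/A4 M3 -> G3/G4 P8 similar
  -> R7 @ bar 1 tick 0 v(1,): F4->G3 leap 10st
  -> R2 @ bar 2 tick 0 v(0, 2): E3/E4 P8 -> D3/A3 P5 similar
  -> R2 @ bar 2 tick 0 v(0, 3): E3/G4 m3 -> D3/A3 P5 similar
  -> R2 @ bar 2 tick 0 v(2, 3): E4/G4 m3 -> A3/A3 P1 similar
  -> R3 @ bar 2 tick 0 v(1, 2): B3 above A3
  -> R7 @ bar 2 tick 0 v(3,): G4->A3 leap 10st
  -> R3 @ bar 2 tick 1 v(1, 2): B3 above A3
  -> R3 @ bar 2 tick 2 v(1, 2): B3 above A3
  -> R3 @ bar 2 tick 3 v(1, 2): B3 above A3
  -> R1 @ bar 3 tick 0 v(0, 2): D3/A3 P5 -> E3/B3 P5 similar
  -> R2 @ bar 3 tick 0 v(0, 3): D3/A3 P5 -> E3/E4 P8 similar
  -> R3 @ bar 3 tick 0 v(1, 2): F4 above B3
  -> R4 @ bar 3 tick 0 v(0, 1): E3/F4 m2 untreated
  -> R7 @ bar 3 tick 0 v(1,): B3->F4 leap 6st
  -> R3 @ bar 3 tick 1 v(1, 2): F4 above B3
  -> R3 @ bar 3 tick 2 v(1, 2): F4 above B3
  -> R3 @ bar 3 tick 3 v(1, 2): F4 above B3
  -> R1 @ bar 4 tick 0 v(0, 3): E3/E4 P8 -> G3/G4 P8 similar
  -> R2 @ bar 4 tick 0 v(0, 2): E3/B3 P5 -> G3/G4 P8 similar
  -> R2 @ bar 4 tick 0 v(2, 3): B3/E4 P4 -> G4/G4 P1 similar
  -> R8 @ bar 4 tick 0 v(0, 2): penult P8 not 3rd/6th
  -> R8 @ bar 4 tick 0 v(0, 3): penult P8 not 3rd/6th
  -> R1 @ bar 5 tick 0 v(2, 3): G4/G4 P1 -> A4/A4 P1 similar
  -> R6 @ bar 5 tick 3 v(0, 2): closes on M3
  -> R6 @ bar 5 tick 3 v(0, 3): closes on M3

(0, 0, R5, (0, 2))
(0, 0, R5, (0, 3))
(1, 0, R2, (0, 2))
(1, 0, R2, (1, 3))
(1, 0, R7, (1,))
(2, 0, R2, (0, 2))
(2, 0, R2, (0, 3))
(2, 0, R2, (2, 3))
(2, 0, R3, (1, 2))
(2, 0, R7, (3,))
(2, 1, R3, (1, 2))
(2, 2, R3, (1, 2))
(2, 3, R3, (1, 2))
(3, 0, R1, (0, 2))
(3, 0, R2, (0, 3))
(3, 0, R3, (1, 2))
(3, 0, R4, (0, 1))
(3, 0, R7, (1,))
(3, 1, R3, (1, 2))
(3, 2, R3, (1, 2))
(3, 3, R3, (1, 2))
(4, 0, R1, (0, 3))
(4, 0, R2, (0, 2))
(4, 0, R2, (2, 3))
(4, 0, R8, (0, 2))
(4, 0, R8, (0, 3))
(5, 0, R1, (2, 3))
(5, 3, R6, (0, 2))
(5, 3, R6, (0, 3))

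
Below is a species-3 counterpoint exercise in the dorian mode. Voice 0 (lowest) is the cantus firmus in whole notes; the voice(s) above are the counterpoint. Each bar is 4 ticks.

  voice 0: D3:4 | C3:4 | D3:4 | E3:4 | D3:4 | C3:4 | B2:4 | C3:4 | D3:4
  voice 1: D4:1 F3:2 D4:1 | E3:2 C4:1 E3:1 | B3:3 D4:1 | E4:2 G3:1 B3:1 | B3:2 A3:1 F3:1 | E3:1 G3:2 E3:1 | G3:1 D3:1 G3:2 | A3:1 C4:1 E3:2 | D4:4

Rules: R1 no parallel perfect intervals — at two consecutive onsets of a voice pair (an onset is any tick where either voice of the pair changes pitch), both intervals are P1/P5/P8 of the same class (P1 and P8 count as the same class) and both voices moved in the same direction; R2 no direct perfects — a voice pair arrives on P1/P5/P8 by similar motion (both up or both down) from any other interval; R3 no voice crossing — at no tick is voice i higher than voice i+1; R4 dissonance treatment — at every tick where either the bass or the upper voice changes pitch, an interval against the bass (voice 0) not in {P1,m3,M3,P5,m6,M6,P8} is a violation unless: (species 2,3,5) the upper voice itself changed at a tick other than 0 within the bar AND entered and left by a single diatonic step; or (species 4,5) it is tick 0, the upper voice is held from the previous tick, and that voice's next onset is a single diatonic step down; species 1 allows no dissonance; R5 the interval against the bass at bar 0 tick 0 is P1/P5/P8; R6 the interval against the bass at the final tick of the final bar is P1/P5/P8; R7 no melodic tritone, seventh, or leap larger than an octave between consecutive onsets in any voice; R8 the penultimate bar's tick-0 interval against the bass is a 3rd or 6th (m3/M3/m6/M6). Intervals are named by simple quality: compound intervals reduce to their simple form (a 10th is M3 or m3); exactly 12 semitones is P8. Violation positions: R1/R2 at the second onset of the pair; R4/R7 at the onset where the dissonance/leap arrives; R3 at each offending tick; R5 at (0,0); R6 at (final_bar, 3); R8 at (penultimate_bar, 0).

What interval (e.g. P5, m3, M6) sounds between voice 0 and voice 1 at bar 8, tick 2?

voice 0=D3 voice 1=D4 -> P8

P8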